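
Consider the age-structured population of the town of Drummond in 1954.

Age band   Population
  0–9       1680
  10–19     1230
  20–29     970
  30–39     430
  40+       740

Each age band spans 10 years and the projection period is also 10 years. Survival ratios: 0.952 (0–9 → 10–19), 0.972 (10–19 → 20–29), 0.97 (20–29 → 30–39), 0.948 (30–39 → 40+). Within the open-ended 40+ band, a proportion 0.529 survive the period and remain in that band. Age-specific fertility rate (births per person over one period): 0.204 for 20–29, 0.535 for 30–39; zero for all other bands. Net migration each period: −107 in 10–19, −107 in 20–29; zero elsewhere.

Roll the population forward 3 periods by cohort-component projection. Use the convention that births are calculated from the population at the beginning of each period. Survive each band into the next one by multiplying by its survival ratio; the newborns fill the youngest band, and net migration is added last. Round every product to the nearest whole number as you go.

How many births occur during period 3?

839

Call the bands 1 to 5, youngest first.
— Period 1 —
Births: 970 × 0.204 = 198  |  430 × 0.535 = 230 ⇒ total 428
Band 2: 1680 × 0.952 = 1599
Band 3: 1230 × 0.972 = 1196
Band 4: 970 × 0.97 = 941
Band 5: 430 × 0.948 + 740 × 0.529 = 408 + 391 = 799
Net migration: Band 2 − 107 → 1492; Band 3 − 107 → 1089
Giving 428 / 1492 / 1089 / 941 / 799.
— Period 2 —
Births: 1089 × 0.204 = 222  |  941 × 0.535 = 503 ⇒ total 725
Band 2: 428 × 0.952 = 407
Band 3: 1492 × 0.972 = 1450
Band 4: 1089 × 0.97 = 1056
Band 5: 941 × 0.948 + 799 × 0.529 = 892 + 423 = 1315
Net migration: Band 2 − 107 → 300; Band 3 − 107 → 1343
Giving 725 / 300 / 1343 / 1056 / 1315.
— Period 3 —
Births: 1343 × 0.204 = 274  |  1056 × 0.535 = 565 ⇒ total 839
Band 2: 725 × 0.952 = 690
Band 3: 300 × 0.972 = 292
Band 4: 1343 × 0.97 = 1303
Band 5: 1056 × 0.948 + 1315 × 0.529 = 1001 + 696 = 1697
Net migration: Band 2 − 107 → 583; Band 3 − 107 → 185
Giving 839 / 583 / 185 / 1303 / 1697.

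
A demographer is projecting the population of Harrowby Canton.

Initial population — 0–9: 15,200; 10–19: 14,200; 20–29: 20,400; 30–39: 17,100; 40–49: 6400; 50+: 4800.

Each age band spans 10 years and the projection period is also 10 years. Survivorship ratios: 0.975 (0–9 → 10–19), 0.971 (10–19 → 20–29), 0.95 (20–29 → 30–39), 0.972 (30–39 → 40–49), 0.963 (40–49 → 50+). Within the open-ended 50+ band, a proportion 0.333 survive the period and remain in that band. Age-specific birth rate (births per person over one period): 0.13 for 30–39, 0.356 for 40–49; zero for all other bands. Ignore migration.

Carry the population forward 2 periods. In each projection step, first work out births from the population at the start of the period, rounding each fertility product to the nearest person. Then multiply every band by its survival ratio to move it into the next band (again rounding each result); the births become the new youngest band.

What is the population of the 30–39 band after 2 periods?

13099

— Period 1 —
Births: 17100 × 0.13 = 2223, 6400 × 0.356 = 2278 — total 4501
10–19: 15200 × 0.975 = 14820
20–29: 14200 × 0.971 = 13788
30–39: 20400 × 0.95 = 19380
40–49: 17100 × 0.972 = 16621
50+: 6400 × 0.963 + 4800 × 0.333 = 6163 + 1598 = 7761
→ [4501, 14820, 13788, 19380, 16621, 7761]
— Period 2 —
Births: 19380 × 0.13 = 2519, 16621 × 0.356 = 5917 — total 8436
10–19: 4501 × 0.975 = 4388
20–29: 14820 × 0.971 = 14390
30–39: 13788 × 0.95 = 13099
40–49: 19380 × 0.972 = 18837
50+: 16621 × 0.963 + 7761 × 0.333 = 16006 + 2584 = 18590
→ [8436, 4388, 14390, 13099, 18837, 18590]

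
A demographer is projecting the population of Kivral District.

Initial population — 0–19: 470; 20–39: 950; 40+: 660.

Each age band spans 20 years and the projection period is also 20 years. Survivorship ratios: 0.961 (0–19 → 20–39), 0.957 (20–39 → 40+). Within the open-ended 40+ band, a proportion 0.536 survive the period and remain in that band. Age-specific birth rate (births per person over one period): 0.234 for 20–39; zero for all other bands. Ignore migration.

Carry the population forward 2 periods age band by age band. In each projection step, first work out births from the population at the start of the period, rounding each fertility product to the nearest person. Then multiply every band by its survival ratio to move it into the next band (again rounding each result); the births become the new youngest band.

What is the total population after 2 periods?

1429

After projecting period 1:
Births: 950 × 0.234 = 222
20–39: 470 × 0.961 = 452
40+: 950 × 0.957 + 660 × 0.536 = 909 + 354 = 1263
Giving 222 / 452 / 1263.
After projecting period 2:
Births: 452 × 0.234 = 106
20–39: 222 × 0.961 = 213
40+: 452 × 0.957 + 1263 × 0.536 = 433 + 677 = 1110
Giving 106 / 213 / 1110.
Total after period 2: 106 + 213 + 1110 = 1429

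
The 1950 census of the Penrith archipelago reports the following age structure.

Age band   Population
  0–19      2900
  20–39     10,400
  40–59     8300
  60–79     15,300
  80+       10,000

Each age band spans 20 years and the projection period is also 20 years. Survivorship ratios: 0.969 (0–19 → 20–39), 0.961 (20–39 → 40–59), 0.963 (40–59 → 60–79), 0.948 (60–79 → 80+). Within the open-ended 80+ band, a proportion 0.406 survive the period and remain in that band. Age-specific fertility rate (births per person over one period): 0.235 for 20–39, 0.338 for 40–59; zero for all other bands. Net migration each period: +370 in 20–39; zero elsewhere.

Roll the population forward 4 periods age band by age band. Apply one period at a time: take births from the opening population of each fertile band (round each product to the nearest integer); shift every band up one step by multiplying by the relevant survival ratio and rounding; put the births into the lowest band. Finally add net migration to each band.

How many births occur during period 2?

After projecting period 1:
Births: 10400 × 0.235 = 2444, 8300 × 0.338 = 2805 → 5249
20–39: 2900 × 0.969 = 2810
40–59: 10400 × 0.961 = 9994
60–79: 8300 × 0.963 = 7993
80+: 15300 × 0.948 + 10000 × 0.406 = 14504 + 4060 = 18564
Net migration: 20–39 + 370 → 3180
End of period: [5249, 3180, 9994, 7993, 18564]
After projecting period 2:
Births: 3180 × 0.235 = 747, 9994 × 0.338 = 3378 → 4125
20–39: 5249 × 0.969 = 5086
40–59: 3180 × 0.961 = 3056
60–79: 9994 × 0.963 = 9624
80+: 7993 × 0.948 + 18564 × 0.406 = 7577 + 7537 = 15114
Net migration: 20–39 + 370 → 5456
End of period: [4125, 5456, 3056, 9624, 15114]

4125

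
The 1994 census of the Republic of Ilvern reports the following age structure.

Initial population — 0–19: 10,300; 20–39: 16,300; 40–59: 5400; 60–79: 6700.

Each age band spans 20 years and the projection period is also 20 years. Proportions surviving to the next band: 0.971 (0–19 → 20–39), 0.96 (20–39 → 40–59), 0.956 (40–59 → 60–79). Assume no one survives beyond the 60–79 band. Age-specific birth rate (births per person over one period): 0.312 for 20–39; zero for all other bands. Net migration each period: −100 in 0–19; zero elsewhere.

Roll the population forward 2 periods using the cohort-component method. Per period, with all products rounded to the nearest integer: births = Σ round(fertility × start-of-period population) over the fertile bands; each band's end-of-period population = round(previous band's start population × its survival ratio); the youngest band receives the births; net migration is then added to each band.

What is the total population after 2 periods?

Let band 1 be 0–19 through band 4 = 60–79.
Period 1.
Births: 16300 * 0.312 = 5086
Band 2: 10300 * 0.971 = 10001
Band 3: 16300 * 0.96 = 15648
Band 4: 5400 * 0.956 = 5162
Net migration: Band 1 − 100 → 4986
→ [4986, 10001, 15648, 5162]
Period 2.
Births: 10001 * 0.312 = 3120
Band 2: 4986 * 0.971 = 4841
Band 3: 10001 * 0.96 = 9601
Band 4: 15648 * 0.956 = 14959
Net migration: Band 1 − 100 → 3020
→ [3020, 4841, 9601, 14959]
Total after period 2: 3020 + 4841 + 9601 + 14959 = 32421

32421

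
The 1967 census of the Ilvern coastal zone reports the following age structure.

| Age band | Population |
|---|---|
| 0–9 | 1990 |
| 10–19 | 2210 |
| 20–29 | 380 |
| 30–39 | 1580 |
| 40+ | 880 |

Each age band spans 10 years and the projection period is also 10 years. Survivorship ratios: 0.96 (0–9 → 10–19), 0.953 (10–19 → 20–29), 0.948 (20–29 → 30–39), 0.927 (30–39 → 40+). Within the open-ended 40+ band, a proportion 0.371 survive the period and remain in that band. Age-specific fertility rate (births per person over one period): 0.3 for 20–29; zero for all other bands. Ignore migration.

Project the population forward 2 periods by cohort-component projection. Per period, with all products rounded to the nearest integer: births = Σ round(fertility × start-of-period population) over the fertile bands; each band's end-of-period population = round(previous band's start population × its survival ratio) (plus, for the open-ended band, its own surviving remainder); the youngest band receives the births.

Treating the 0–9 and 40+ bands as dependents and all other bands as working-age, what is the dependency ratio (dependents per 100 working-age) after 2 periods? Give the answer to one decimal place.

Call the bands 1 to 5, youngest first.
[period 1]
Births: 380 * 0.3 = 114
Band 2: 1990 * 0.96 = 1910
Band 3: 2210 * 0.953 = 2106
Band 4: 380 * 0.948 = 360
Band 5: 1580 * 0.927 + 880 * 0.371 = 1465 + 326 = 1791
→ [114, 1910, 2106, 360, 1791]
[period 2]
Births: 2106 * 0.3 = 632
Band 2: 114 * 0.96 = 109
Band 3: 1910 * 0.953 = 1820
Band 4: 2106 * 0.948 = 1996
Band 5: 360 * 0.927 + 1791 * 0.371 = 334 + 664 = 998
→ [632, 109, 1820, 1996, 998]
Dependents (band 0–9 + band 40+) = 632 + 998 = 1630; working-age = 3925; ratio = 1630/3925 × 100 = 41.5

41.5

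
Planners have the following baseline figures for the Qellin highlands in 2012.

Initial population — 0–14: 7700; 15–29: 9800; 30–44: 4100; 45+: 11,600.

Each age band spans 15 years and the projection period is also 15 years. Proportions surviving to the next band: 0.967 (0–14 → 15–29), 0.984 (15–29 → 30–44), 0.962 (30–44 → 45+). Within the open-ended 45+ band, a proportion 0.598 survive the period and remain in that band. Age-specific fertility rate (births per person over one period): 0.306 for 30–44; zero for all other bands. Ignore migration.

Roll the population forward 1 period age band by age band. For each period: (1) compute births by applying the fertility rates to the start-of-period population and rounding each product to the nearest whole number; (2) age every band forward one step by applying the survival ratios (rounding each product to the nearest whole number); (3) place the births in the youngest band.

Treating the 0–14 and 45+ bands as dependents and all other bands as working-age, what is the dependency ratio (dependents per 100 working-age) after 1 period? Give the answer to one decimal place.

71.0

Let group 1 be 0–14 through group 4 = 45+.
— Period 1 —
Births: 4100 × 0.306 = 1255
Group 2: 7700 × 0.967 = 7446
Group 3: 9800 × 0.984 = 9643
Group 4: 4100 × 0.962 + 11600 × 0.598 = 3944 + 6937 = 10881
End of period: [1255, 7446, 9643, 10881]
Dependents (band 0–14 + band 45+) = 1255 + 10881 = 12136; working-age = 17089; ratio = 12136/17089 × 100 = 71.0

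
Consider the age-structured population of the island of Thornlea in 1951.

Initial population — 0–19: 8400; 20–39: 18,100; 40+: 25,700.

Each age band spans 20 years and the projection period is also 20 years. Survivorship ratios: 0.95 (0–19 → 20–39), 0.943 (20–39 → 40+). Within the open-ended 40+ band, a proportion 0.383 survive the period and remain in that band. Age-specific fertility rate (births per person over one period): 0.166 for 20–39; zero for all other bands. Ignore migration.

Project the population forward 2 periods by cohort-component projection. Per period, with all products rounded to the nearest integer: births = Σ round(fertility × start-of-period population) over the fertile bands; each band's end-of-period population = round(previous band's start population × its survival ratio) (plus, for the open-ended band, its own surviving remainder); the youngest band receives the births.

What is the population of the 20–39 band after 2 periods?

2855

[period 1]
Births: 18100 * 0.166 = 3005
20–39: 8400 * 0.95 = 7980
40+: 18100 * 0.943 + 25700 * 0.383 = 17068 + 9843 = 26911
Giving 3005 / 7980 / 26911.
[period 2]
Births: 7980 * 0.166 = 1325
20–39: 3005 * 0.95 = 2855
40+: 7980 * 0.943 + 26911 * 0.383 = 7525 + 10307 = 17832
Giving 1325 / 2855 / 17832.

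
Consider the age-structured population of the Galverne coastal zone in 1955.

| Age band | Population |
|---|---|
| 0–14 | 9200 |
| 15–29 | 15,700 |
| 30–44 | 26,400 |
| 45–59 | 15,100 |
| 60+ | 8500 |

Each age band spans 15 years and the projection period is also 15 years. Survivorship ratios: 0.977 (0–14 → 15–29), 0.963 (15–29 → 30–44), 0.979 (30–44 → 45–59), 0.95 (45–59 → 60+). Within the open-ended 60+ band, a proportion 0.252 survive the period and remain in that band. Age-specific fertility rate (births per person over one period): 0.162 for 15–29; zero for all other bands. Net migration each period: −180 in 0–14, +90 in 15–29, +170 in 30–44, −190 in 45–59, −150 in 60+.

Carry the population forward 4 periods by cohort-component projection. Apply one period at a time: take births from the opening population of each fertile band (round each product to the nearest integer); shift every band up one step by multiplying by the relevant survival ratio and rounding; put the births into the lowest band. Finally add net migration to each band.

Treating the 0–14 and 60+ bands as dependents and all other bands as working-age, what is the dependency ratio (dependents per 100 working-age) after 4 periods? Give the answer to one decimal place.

332.2

After projecting period 1:
Births: 15700 × 0.162 = 2543
15–29: 9200 × 0.977 = 8988
30–44: 15700 × 0.963 = 15119
45–59: 26400 × 0.979 = 25846
60+: 15100 × 0.95 + 8500 × 0.252 = 14345 + 2142 = 16487
Net migration: 0–14 − 180 → 2363; 15–29 + 90 → 9078; 30–44 + 170 → 15289; 45–59 − 190 → 25656; 60+ − 150 → 16337
Giving 2363 / 9078 / 15289 / 25656 / 16337.
After projecting period 2:
Births: 9078 × 0.162 = 1471
15–29: 2363 × 0.977 = 2309
30–44: 9078 × 0.963 = 8742
45–59: 15289 × 0.979 = 14968
60+: 25656 × 0.95 + 16337 × 0.252 = 24373 + 4117 = 28490
Net migration: 0–14 − 180 → 1291; 15–29 + 90 → 2399; 30–44 + 170 → 8912; 45–59 − 190 → 14778; 60+ − 150 → 28340
Giving 1291 / 2399 / 8912 / 14778 / 28340.
After projecting period 3:
Births: 2399 × 0.162 = 389
15–29: 1291 × 0.977 = 1261
30–44: 2399 × 0.963 = 2310
45–59: 8912 × 0.979 = 8725
60+: 14778 × 0.95 + 28340 × 0.252 = 14039 + 7142 = 21181
Net migration: 0–14 − 180 → 209; 15–29 + 90 → 1351; 30–44 + 170 → 2480; 45–59 − 190 → 8535; 60+ − 150 → 21031
Giving 209 / 1351 / 2480 / 8535 / 21031.
After projecting period 4:
Births: 1351 × 0.162 = 219
15–29: 209 × 0.977 = 204
30–44: 1351 × 0.963 = 1301
45–59: 2480 × 0.979 = 2428
60+: 8535 × 0.95 + 21031 × 0.252 = 8108 + 5300 = 13408
Net migration: 0–14 − 180 → 39; 15–29 + 90 → 294; 30–44 + 170 → 1471; 45–59 − 190 → 2238; 60+ − 150 → 13258
Giving 39 / 294 / 1471 / 2238 / 13258.
Dependents (band 0–14 + band 60+) = 39 + 13258 = 13297; working-age = 4003; ratio = 13297/4003 × 100 = 332.2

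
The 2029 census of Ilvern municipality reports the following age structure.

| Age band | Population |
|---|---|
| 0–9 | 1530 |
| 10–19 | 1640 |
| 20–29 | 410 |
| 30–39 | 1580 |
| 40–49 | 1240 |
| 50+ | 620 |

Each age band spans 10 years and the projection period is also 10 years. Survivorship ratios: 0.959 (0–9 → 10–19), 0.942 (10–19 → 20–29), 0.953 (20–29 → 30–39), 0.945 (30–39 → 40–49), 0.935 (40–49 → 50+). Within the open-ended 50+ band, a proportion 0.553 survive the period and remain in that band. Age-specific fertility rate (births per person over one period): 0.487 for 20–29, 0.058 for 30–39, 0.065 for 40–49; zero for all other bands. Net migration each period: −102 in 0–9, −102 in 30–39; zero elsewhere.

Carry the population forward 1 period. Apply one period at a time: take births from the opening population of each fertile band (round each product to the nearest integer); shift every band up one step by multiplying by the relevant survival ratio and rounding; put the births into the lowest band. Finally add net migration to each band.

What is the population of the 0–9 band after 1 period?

Numbering the groups 1..6 from youngest to oldest:
[period 1]
Births: 410 × 0.487 = 200 ; 1580 × 0.058 = 92 ; 1240 × 0.065 = 81 — total 373
Group 2: 1530 × 0.959 = 1467
Group 3: 1640 × 0.942 = 1545
Group 4: 410 × 0.953 = 391
Group 5: 1580 × 0.945 = 1493
Group 6: 1240 × 0.935 + 620 × 0.553 = 1159 + 343 = 1502
Net migration: Group 1 − 102 → 271; Group 4 − 102 → 289
→ [271, 1467, 1545, 289, 1493, 1502]

271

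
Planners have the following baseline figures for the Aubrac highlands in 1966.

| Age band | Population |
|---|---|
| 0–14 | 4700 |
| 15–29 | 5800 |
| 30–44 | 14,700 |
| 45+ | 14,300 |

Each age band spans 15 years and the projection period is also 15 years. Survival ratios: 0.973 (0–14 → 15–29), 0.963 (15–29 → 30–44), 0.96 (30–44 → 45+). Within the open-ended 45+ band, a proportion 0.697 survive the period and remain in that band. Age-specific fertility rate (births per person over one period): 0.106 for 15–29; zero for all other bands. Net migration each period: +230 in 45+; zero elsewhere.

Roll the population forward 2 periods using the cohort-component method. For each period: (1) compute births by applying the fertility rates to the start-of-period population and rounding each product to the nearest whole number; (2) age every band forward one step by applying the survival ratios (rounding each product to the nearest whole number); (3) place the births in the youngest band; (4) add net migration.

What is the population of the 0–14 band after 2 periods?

485

— Period 1 —
Births: 5800 * 0.106 = 615
15–29: 4700 * 0.973 = 4573
30–44: 5800 * 0.963 = 5585
45+: 14700 * 0.96 + 14300 * 0.697 = 14112 + 9967 = 24079
Net migration: 45+ + 230 → 24309
Population now: 0–14=615, 15–29=4573, 30–44=5585, 45+=24309
— Period 2 —
Births: 4573 * 0.106 = 485
15–29: 615 * 0.973 = 598
30–44: 4573 * 0.963 = 4404
45+: 5585 * 0.96 + 24309 * 0.697 = 5362 + 16943 = 22305
Net migration: 45+ + 230 → 22535
Population now: 0–14=485, 15–29=598, 30–44=4404, 45+=22535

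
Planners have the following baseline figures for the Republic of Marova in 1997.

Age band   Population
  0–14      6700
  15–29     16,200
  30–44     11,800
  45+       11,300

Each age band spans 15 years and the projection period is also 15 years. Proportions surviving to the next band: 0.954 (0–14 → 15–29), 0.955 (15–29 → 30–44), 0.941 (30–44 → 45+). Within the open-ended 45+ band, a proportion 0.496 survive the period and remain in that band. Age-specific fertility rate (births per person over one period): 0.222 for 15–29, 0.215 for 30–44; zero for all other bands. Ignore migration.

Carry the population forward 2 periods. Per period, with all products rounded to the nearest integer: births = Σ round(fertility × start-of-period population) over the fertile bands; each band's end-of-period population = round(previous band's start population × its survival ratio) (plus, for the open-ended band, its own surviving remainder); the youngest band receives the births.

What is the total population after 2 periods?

39546

— Period 1 —
Births: 16200 × 0.222 = 3596 ; 11800 × 0.215 = 2537 → 6133
15–29: 6700 × 0.954 = 6392
30–44: 16200 × 0.955 = 15471
45+: 11800 × 0.941 + 11300 × 0.496 = 11104 + 5605 = 16709
End of period: [6133, 6392, 15471, 16709]
— Period 2 —
Births: 6392 × 0.222 = 1419 ; 15471 × 0.215 = 3326 → 4745
15–29: 6133 × 0.954 = 5851
30–44: 6392 × 0.955 = 6104
45+: 15471 × 0.941 + 16709 × 0.496 = 14558 + 8288 = 22846
End of period: [4745, 5851, 6104, 22846]
Total after period 2: 4745 + 5851 + 6104 + 22846 = 39546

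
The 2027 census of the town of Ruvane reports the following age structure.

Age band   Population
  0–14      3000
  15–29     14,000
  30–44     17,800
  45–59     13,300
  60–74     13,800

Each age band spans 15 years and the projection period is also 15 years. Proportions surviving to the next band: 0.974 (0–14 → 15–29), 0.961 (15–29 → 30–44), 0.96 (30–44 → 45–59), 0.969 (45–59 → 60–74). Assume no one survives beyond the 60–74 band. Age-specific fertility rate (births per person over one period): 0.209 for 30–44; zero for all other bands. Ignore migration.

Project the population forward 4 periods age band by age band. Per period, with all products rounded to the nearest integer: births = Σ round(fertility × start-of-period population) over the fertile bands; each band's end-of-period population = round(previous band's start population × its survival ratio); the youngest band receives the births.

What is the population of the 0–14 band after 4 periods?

Period 1.
Births: 17800 × 0.209 = 3720
15–29: 3000 × 0.974 = 2922
30–44: 14000 × 0.961 = 13454
45–59: 17800 × 0.96 = 17088
60–74: 13300 × 0.969 = 12888
End of period: [3720, 2922, 13454, 17088, 12888]
Period 2.
Births: 13454 × 0.209 = 2812
15–29: 3720 × 0.974 = 3623
30–44: 2922 × 0.961 = 2808
45–59: 13454 × 0.96 = 12916
60–74: 17088 × 0.969 = 16558
End of period: [2812, 3623, 2808, 12916, 16558]
Period 3.
Births: 2808 × 0.209 = 587
15–29: 2812 × 0.974 = 2739
30–44: 3623 × 0.961 = 3482
45–59: 2808 × 0.96 = 2696
60–74: 12916 × 0.969 = 12516
End of period: [587, 2739, 3482, 2696, 12516]
Period 4.
Births: 3482 × 0.209 = 728
15–29: 587 × 0.974 = 572
30–44: 2739 × 0.961 = 2632
45–59: 3482 × 0.96 = 3343
60–74: 2696 × 0.969 = 2612
End of period: [728, 572, 2632, 3343, 2612]

728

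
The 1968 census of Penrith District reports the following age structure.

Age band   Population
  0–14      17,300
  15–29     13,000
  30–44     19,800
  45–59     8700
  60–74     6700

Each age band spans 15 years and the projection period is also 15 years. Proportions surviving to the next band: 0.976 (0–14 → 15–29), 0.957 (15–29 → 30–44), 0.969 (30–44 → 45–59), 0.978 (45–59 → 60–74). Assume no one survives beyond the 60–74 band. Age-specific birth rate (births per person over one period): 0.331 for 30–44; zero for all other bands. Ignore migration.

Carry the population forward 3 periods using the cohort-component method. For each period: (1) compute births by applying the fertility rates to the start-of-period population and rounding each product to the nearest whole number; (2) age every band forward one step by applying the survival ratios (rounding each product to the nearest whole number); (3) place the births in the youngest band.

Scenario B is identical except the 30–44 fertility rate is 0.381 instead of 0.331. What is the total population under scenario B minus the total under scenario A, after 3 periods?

2339

Period 1:
Births: 19800 * 0.331 = 6554
15–29: 17300 * 0.976 = 16885
30–44: 13000 * 0.957 = 12441
45–59: 19800 * 0.969 = 19186
60–74: 8700 * 0.978 = 8509
Giving 6554 / 16885 / 12441 / 19186 / 8509.
Period 2:
Births: 12441 * 0.331 = 4118
15–29: 6554 * 0.976 = 6397
30–44: 16885 * 0.957 = 16159
45–59: 12441 * 0.969 = 12055
60–74: 19186 * 0.978 = 18764
Giving 4118 / 6397 / 16159 / 12055 / 18764.
Period 3:
Births: 16159 * 0.331 = 5349
15–29: 4118 * 0.976 = 4019
30–44: 6397 * 0.957 = 6122
45–59: 16159 * 0.969 = 15658
60–74: 12055 * 0.978 = 11790
Giving 5349 / 4019 / 6122 / 15658 / 11790.
Scenario A total after 3 periods: 42938
Scenario B projection —
Period 1:
Births: 19800 * 0.381 = 7544
15–29: 17300 * 0.976 = 16885
30–44: 13000 * 0.957 = 12441
45–59: 19800 * 0.969 = 19186
60–74: 8700 * 0.978 = 8509
Giving 7544 / 16885 / 12441 / 19186 / 8509.
Period 2:
Births: 12441 * 0.381 = 4740
15–29: 7544 * 0.976 = 7363
30–44: 16885 * 0.957 = 16159
45–59: 12441 * 0.969 = 12055
60–74: 19186 * 0.978 = 18764
Giving 4740 / 7363 / 16159 / 12055 / 18764.
Period 3:
Births: 16159 * 0.381 = 6157
15–29: 4740 * 0.976 = 4626
30–44: 7363 * 0.957 = 7046
45–59: 16159 * 0.969 = 15658
60–74: 12055 * 0.978 = 11790
Giving 6157 / 4626 / 7046 / 15658 / 11790.
Scenario B total after 3 periods: 45277
Difference B − A = 45277 − 42938 = 2339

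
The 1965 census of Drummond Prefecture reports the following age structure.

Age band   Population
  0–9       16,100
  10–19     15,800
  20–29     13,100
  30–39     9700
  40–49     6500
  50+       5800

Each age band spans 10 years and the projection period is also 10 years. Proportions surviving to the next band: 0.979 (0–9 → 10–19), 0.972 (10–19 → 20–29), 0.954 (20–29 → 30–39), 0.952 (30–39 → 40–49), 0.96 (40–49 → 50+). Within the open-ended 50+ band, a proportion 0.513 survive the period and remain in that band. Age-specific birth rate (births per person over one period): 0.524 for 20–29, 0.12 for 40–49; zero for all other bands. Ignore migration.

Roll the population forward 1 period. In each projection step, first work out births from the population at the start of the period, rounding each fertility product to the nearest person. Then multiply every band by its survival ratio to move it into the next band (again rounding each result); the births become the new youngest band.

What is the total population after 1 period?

(Bands numbered youngest = 1 to oldest = 6.)
— Period 1 —
Births: 13100 * 0.524 = 6864, 6500 * 0.12 = 780 ⇒ total 7644
Band 2: 16100 * 0.979 = 15762
Band 3: 15800 * 0.972 = 15358
Band 4: 13100 * 0.954 = 12497
Band 5: 9700 * 0.952 = 9234
Band 6: 6500 * 0.96 + 5800 * 0.513 = 6240 + 2975 = 9215
Giving 7644 / 15762 / 15358 / 12497 / 9234 / 9215.
Total after period 1: 7644 + 15762 + 15358 + 12497 + 9234 + 9215 = 69710

69710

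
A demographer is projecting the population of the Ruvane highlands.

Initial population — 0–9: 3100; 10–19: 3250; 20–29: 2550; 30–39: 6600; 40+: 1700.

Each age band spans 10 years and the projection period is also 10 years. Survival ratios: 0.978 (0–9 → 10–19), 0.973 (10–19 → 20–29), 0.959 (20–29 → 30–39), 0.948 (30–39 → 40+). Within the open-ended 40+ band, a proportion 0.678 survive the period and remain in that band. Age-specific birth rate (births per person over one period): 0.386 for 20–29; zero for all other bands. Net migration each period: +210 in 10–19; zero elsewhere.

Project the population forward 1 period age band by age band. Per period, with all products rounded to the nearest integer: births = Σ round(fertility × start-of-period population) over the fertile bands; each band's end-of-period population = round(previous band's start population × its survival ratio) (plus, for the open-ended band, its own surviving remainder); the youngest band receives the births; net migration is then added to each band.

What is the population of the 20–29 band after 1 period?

— Period 1 —
Births: 2550 * 0.386 = 984
10–19: 3100 * 0.978 = 3032
20–29: 3250 * 0.973 = 3162
30–39: 2550 * 0.959 = 2445
40+: 6600 * 0.948 + 1700 * 0.678 = 6257 + 1153 = 7410
Net migration: 10–19 + 210 → 3242
Population now: 0–9=984, 10–19=3242, 20–29=3162, 30–39=2445, 40+=7410

3162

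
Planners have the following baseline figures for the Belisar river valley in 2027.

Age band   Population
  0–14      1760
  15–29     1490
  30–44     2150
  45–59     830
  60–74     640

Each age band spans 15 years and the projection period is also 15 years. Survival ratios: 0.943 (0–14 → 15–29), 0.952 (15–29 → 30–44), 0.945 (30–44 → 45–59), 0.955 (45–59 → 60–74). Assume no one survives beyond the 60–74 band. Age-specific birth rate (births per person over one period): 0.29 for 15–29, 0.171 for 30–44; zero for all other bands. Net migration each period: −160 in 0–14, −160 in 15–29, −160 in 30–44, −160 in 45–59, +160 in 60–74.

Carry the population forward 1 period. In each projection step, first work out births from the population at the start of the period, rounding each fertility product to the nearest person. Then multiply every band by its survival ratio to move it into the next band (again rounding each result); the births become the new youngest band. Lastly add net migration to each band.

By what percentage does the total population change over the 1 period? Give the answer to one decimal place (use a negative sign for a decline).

-9.4

After projecting period 1:
Births: 1490 × 0.29 = 432  |  2150 × 0.171 = 368 → 800
15–29: 1760 × 0.943 = 1660
30–44: 1490 × 0.952 = 1418
45–59: 2150 × 0.945 = 2032
60–74: 830 × 0.955 = 793
Net migration: 0–14 − 160 → 640; 15–29 − 160 → 1500; 30–44 − 160 → 1258; 45–59 − 160 → 1872; 60–74 + 160 → 953
Population now: 0–14=640, 15–29=1500, 30–44=1258, 45–59=1872, 60–74=953
Total: 6870 → 6223; change = -647; percentage change = -9.4%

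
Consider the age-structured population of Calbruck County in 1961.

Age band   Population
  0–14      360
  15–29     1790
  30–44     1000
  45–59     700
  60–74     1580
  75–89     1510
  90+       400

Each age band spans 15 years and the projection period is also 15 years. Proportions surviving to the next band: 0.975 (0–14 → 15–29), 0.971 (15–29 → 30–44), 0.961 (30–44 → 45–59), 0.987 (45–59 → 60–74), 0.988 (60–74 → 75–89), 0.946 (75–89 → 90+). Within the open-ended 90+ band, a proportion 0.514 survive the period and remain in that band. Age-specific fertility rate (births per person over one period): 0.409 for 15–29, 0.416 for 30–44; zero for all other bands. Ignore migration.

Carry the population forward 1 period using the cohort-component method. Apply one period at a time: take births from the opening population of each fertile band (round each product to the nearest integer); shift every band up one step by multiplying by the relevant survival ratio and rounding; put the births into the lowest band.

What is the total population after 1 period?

Numbering the groups 1..7 from youngest to oldest:
Period 1.
Births: 1790 × 0.409 = 732, 1000 × 0.416 = 416 → 1148
Group 2: 360 × 0.975 = 351
Group 3: 1790 × 0.971 = 1738
Group 4: 1000 × 0.961 = 961
Group 5: 700 × 0.987 = 691
Group 6: 1580 × 0.988 = 1561
Group 7: 1510 × 0.946 + 400 × 0.514 = 1428 + 206 = 1634
End of period: [1148, 351, 1738, 961, 691, 1561, 1634]
Total after period 1: 1148 + 351 + 1738 + 961 + 691 + 1561 + 1634 = 8084

8084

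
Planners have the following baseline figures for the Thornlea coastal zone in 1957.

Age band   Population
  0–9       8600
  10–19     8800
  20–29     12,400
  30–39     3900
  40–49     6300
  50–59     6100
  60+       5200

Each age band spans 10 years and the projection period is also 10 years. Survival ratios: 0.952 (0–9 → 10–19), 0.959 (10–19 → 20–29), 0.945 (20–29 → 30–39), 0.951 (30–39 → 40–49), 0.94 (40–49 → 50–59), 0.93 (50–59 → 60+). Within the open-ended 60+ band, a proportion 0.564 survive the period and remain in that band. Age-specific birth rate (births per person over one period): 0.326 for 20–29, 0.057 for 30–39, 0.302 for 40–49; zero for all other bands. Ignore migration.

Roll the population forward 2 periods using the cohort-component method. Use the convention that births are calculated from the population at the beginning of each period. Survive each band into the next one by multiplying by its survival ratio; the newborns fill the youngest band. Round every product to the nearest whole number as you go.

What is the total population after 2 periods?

51227

Period 1.
Births: 12400 × 0.326 = 4042, 3900 × 0.057 = 222, 6300 × 0.302 = 1903 — total 6167
10–19: 8600 × 0.952 = 8187
20–29: 8800 × 0.959 = 8439
30–39: 12400 × 0.945 = 11718
40–49: 3900 × 0.951 = 3709
50–59: 6300 × 0.94 = 5922
60+: 6100 × 0.93 + 5200 × 0.564 = 5673 + 2933 = 8606
Population now: 0–9=6167, 10–19=8187, 20–29=8439, 30–39=11718, 40–49=3709, 50–59=5922, 60+=8606
Period 2.
Births: 8439 × 0.326 = 2751, 11718 × 0.057 = 668, 3709 × 0.302 = 1120 — total 4539
10–19: 6167 × 0.952 = 5871
20–29: 8187 × 0.959 = 7851
30–39: 8439 × 0.945 = 7975
40–49: 11718 × 0.951 = 11144
50–59: 3709 × 0.94 = 3486
60+: 5922 × 0.93 + 8606 × 0.564 = 5507 + 4854 = 10361
Population now: 0–9=4539, 10–19=5871, 20–29=7851, 30–39=7975, 40–49=11144, 50–59=3486, 60+=10361
Total after period 2: 4539 + 5871 + 7851 + 7975 + 11144 + 3486 + 10361 = 51227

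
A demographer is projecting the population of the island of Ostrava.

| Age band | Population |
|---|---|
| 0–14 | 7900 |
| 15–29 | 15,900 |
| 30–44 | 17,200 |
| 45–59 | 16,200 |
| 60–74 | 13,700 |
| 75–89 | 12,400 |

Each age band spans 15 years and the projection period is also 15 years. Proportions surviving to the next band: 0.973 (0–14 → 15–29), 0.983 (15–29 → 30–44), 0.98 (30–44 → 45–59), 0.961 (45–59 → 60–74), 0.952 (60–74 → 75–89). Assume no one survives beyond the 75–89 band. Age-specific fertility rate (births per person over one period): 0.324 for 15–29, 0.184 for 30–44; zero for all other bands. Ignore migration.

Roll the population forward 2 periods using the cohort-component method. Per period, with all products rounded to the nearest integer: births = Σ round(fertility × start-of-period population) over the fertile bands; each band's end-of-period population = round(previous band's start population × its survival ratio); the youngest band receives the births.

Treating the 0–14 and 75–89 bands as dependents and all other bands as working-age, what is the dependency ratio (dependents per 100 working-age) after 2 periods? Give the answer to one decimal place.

42.8

Period 1.
Births: 15900 × 0.324 = 5152  |  17200 × 0.184 = 3165 → total 8317
15–29: 7900 × 0.973 = 7687
30–44: 15900 × 0.983 = 15630
45–59: 17200 × 0.98 = 16856
60–74: 16200 × 0.961 = 15568
75–89: 13700 × 0.952 = 13042
End of period: [8317, 7687, 15630, 16856, 15568, 13042]
Period 2.
Births: 7687 × 0.324 = 2491  |  15630 × 0.184 = 2876 → total 5367
15–29: 8317 × 0.973 = 8092
30–44: 7687 × 0.983 = 7556
45–59: 15630 × 0.98 = 15317
60–74: 16856 × 0.961 = 16199
75–89: 15568 × 0.952 = 14821
End of period: [5367, 8092, 7556, 15317, 16199, 14821]
Dependents (band 0–14 + band 75–89) = 5367 + 14821 = 20188; working-age = 47164; ratio = 20188/47164 × 100 = 42.8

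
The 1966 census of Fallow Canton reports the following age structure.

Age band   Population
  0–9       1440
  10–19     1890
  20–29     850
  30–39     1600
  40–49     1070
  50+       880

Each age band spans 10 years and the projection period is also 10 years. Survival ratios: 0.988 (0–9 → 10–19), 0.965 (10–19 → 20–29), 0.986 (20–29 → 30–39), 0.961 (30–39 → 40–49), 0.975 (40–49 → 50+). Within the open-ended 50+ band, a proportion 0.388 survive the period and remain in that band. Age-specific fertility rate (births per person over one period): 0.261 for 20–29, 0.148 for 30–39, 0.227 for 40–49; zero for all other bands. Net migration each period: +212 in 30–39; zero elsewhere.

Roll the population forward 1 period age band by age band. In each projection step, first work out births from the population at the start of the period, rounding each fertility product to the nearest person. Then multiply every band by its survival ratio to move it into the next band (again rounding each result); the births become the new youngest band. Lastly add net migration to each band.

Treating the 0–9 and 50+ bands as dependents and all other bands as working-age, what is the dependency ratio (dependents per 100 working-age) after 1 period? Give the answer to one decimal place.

After projecting period 1:
Births: 850 × 0.261 = 222  |  1600 × 0.148 = 237  |  1070 × 0.227 = 243 — total 702
10–19: 1440 × 0.988 = 1423
20–29: 1890 × 0.965 = 1824
30–39: 850 × 0.986 = 838
40–49: 1600 × 0.961 = 1538
50+: 1070 × 0.975 + 880 × 0.388 = 1043 + 341 = 1384
Net migration: 30–39 + 212 → 1050
→ [702, 1423, 1824, 1050, 1538, 1384]
Dependents (band 0–9 + band 50+) = 702 + 1384 = 2086; working-age = 5835; ratio = 2086/5835 × 100 = 35.7

35.7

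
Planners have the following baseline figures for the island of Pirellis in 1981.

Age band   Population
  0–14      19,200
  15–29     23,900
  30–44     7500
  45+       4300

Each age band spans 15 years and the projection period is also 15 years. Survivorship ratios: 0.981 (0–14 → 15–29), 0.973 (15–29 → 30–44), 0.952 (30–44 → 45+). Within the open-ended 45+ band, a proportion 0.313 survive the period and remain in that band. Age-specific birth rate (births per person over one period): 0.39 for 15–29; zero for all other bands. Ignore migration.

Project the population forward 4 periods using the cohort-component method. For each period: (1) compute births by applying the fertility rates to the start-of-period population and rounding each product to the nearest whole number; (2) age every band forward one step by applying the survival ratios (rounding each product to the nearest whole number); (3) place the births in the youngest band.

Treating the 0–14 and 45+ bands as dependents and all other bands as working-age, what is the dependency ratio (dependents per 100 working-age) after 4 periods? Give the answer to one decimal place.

182.4

Numbering the groups 1..4 from youngest to oldest:
After projecting period 1:
Births: 23900 × 0.39 = 9321
Group 2: 19200 × 0.981 = 18835
Group 3: 23900 × 0.973 = 23255
Group 4: 7500 × 0.952 + 4300 × 0.313 = 7140 + 1346 = 8486
→ [9321, 18835, 23255, 8486]
After projecting period 2:
Births: 18835 × 0.39 = 7346
Group 2: 9321 × 0.981 = 9144
Group 3: 18835 × 0.973 = 18326
Group 4: 23255 × 0.952 + 8486 × 0.313 = 22139 + 2656 = 24795
→ [7346, 9144, 18326, 24795]
After projecting period 3:
Births: 9144 × 0.39 = 3566
Group 2: 7346 × 0.981 = 7206
Group 3: 9144 × 0.973 = 8897
Group 4: 18326 × 0.952 + 24795 × 0.313 = 17446 + 7761 = 25207
→ [3566, 7206, 8897, 25207]
After projecting period 4:
Births: 7206 × 0.39 = 2810
Group 2: 3566 × 0.981 = 3498
Group 3: 7206 × 0.973 = 7011
Group 4: 8897 × 0.952 + 25207 × 0.313 = 8470 + 7890 = 16360
→ [2810, 3498, 7011, 16360]
Dependents (band 0–14 + band 45+) = 2810 + 16360 = 19170; working-age = 10509; ratio = 19170/10509 × 100 = 182.4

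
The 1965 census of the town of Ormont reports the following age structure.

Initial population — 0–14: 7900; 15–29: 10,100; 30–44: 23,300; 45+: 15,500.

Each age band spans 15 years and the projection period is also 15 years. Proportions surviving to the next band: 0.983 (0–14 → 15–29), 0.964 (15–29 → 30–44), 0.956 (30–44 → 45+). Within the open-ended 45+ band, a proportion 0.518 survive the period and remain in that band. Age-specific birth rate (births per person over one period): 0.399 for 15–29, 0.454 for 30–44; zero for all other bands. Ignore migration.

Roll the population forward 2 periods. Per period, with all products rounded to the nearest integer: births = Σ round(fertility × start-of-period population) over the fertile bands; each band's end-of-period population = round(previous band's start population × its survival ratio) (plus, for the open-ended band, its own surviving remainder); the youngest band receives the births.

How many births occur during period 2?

Let group 1 be 0–14 through group 4 = 45+.
Period 1.
Births: 10100 × 0.399 = 4030  |  23300 × 0.454 = 10578 — total 14608
Group 2: 7900 × 0.983 = 7766
Group 3: 10100 × 0.964 = 9736
Group 4: 23300 × 0.956 + 15500 × 0.518 = 22275 + 8029 = 30304
→ [14608, 7766, 9736, 30304]
Period 2.
Births: 7766 × 0.399 = 3099  |  9736 × 0.454 = 4420 — total 7519
Group 2: 14608 × 0.983 = 14360
Group 3: 7766 × 0.964 = 7486
Group 4: 9736 × 0.956 + 30304 × 0.518 = 9308 + 15697 = 25005
→ [7519, 14360, 7486, 25005]

7519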